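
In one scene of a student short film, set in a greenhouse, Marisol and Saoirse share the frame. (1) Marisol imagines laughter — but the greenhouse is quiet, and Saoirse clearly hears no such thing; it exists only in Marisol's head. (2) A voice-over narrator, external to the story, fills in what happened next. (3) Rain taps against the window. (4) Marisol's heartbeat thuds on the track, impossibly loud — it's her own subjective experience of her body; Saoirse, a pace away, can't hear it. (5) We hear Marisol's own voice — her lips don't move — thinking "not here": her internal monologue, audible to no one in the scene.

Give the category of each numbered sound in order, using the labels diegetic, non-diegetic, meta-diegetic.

meta-diegetic, non-diegetic, diegetic, meta-diegetic, meta-diegetic

(1) is meta-diegetic: Marisol alone 'hears' it — an imagined sound, not present in the space.
(2) is non-diegetic: commentary laid over the scene from outside the fiction.
(3) ambient/room sound belonging to the story's physical space → diegetic.
(4) is meta-diegetic: point-of-audition from inside Marisol's body; not a sound in the room.
(5) is meta-diegetic: it's Marisol's unspoken thought, heard only by the audience via her subjectivity.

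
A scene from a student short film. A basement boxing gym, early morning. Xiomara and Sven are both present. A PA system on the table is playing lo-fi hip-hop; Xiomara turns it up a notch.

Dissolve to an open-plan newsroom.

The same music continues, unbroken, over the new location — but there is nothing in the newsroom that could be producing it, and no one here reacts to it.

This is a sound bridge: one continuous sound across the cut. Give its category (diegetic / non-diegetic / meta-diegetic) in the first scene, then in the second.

Scene one: a PA system is an on-screen source and Xiomara reacts to it → diegetic.
Scene two: there is no source in the newsroom and no one hears it — it's now underscore → non-diegetic.

diegetic, non-diegetic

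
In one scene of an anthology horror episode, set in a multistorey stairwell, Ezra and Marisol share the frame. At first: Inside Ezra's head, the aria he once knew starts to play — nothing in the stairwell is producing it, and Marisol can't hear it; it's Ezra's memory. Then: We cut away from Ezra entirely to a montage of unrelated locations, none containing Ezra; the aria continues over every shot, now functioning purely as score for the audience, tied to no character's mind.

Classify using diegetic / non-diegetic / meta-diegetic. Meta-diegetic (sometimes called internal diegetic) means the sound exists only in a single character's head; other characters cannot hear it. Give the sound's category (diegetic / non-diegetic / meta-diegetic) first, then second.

First: the music lives inside Ezra's mind alone; Marisol can't hear it → meta-diegetic.
Second: once it plays over shots Ezra isn't in, detached from any character's subjectivity, it's conventional underscore → non-diegetic.

meta-diegetic, non-diegetic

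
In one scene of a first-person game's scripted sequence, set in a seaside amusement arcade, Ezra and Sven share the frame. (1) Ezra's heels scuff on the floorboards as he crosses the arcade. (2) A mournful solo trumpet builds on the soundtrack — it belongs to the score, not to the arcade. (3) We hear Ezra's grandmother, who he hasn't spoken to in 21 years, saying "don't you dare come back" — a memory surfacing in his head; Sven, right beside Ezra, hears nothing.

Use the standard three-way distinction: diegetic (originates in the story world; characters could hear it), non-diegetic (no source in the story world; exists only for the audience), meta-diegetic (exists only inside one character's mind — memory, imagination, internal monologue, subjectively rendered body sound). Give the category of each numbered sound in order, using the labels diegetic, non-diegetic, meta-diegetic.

(1) is diegetic: Ezra's footsteps are produced in the story world.
Sound (2): it has no source in the story world and no character can hear it — it's underscore, so non-diegetic.
(3) the voice is a memory playing only inside Ezra's mind; Sven can't hear it → meta-diegetic.

diegetic, non-diegetic, meta-diegetic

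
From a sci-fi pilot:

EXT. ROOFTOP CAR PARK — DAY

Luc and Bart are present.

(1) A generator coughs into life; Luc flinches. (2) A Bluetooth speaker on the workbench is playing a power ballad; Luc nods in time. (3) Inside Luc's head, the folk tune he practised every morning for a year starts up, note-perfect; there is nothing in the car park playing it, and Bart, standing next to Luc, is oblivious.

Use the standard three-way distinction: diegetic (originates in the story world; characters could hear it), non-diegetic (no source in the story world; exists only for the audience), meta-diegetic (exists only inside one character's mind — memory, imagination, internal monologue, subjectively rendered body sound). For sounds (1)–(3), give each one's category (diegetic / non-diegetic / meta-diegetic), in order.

diegetic, diegetic, meta-diegetic

Sound (1): the sound comes from a generator physically present in the location, so diegetic.
(2) is diegetic: source music from a Bluetooth speaker, which exists in the story world.
Sound (3): remembered music, private to Luc — Bart is oblivious because it isn't in the room, so meta-diegetic.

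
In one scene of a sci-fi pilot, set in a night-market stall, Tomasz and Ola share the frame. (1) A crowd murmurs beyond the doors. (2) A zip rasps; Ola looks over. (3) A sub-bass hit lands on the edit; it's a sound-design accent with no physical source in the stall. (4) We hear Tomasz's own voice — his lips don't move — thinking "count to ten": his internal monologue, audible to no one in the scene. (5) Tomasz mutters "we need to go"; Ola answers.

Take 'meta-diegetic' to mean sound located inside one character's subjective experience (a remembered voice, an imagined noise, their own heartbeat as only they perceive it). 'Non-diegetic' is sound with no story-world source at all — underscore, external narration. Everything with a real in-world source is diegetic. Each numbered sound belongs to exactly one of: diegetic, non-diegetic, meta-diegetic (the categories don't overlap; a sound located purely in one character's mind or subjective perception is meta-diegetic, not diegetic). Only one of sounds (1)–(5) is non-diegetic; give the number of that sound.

(1) it's the actual ambient sound of the location → diegetic.
(2) is diegetic: the sound comes from a zip physically present in the location.
(3) is non-diegetic: nothing in the scene produces it; it's an accent added for the audience.
Sound (4): it's Tomasz's unspoken thought, heard only by the audience via his subjectivity, so meta-diegetic.
Sound (5): spoken by a character present in the story world, so diegetic.
Only (3) is non-diegetic.

3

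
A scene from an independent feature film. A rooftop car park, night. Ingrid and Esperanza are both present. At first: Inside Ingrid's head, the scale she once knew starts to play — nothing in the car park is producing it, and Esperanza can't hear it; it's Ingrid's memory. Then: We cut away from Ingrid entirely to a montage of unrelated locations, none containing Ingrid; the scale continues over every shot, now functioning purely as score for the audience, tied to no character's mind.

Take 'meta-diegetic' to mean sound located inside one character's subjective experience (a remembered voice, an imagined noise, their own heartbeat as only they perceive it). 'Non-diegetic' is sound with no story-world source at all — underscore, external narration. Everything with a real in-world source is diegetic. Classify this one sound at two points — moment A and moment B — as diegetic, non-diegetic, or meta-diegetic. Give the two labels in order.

Moment A: the music lives inside Ingrid's mind alone; Esperanza can't hear it → meta-diegetic.
Moment B: once it plays over shots Ingrid isn't in, detached from any character's subjectivity, it's conventional underscore → non-diegetic.

meta-diegetic, non-diegetic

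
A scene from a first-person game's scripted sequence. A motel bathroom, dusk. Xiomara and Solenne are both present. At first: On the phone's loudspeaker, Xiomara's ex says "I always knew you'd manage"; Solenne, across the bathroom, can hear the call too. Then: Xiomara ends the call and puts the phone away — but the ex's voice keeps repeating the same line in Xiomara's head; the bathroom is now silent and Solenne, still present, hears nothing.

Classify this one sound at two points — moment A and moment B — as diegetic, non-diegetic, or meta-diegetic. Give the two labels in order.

diegetic, meta-diegetic

Moment A: the loudspeaker is an in-world source; both Xiomara and Solenne hear the call → diegetic.
Moment B: with the phone off, the voice continues only as Xiomara's private mental replay — Solenne can't hear it → meta-diegetic.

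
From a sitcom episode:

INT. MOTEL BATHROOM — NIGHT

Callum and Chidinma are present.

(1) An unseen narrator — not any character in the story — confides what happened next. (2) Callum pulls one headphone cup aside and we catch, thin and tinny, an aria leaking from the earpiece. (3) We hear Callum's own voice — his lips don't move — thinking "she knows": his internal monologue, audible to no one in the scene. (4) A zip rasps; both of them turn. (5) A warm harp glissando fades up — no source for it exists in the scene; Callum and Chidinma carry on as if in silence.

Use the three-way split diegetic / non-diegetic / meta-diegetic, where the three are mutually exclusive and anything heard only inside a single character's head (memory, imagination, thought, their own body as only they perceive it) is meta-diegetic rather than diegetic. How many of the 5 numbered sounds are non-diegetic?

2

(1) is non-diegetic: external voice-over — not a character, not heard by anyone in the scene.
(2) the earpiece is a real device on Callum's head — source music → diegetic.
(3) internal monologue — inside Callum's mind, not spoken into the scene → meta-diegetic.
(4) an in-world source (a zip); characters could hear it → diegetic.
(5) it has no source in the story world and no character can hear it — it's underscore → non-diegetic.
So 2 of the 5 are non-diegetic: (1), (5).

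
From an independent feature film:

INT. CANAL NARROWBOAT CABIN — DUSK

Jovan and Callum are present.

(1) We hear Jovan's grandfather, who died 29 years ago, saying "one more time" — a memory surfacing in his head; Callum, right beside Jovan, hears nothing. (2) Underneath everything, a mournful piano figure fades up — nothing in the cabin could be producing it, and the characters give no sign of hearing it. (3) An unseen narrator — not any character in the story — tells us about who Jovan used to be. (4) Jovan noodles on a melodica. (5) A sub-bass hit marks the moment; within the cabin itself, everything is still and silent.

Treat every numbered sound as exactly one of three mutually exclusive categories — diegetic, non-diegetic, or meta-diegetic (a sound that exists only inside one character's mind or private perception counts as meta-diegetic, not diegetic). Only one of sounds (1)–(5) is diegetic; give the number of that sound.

(1) it's Jovan's recollection rendered as sound; the other character can't hear it → meta-diegetic.
(2) is non-diegetic: score with no on-screen or off-screen source; it exists for the audience alone.
(3) is non-diegetic: commentary laid over the scene from outside the fiction.
(4) Jovan is producing the music live, in the story world → diegetic.
(5) an editorial stinger — it belongs to the cut, not the story world → non-diegetic.
Only (4) is diegetic.

4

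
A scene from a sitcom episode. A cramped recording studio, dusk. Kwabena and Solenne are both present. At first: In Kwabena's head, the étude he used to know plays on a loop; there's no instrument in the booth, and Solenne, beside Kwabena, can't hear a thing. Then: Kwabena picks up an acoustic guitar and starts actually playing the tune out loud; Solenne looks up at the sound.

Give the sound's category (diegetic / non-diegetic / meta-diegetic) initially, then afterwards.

Initially: the tune exists only as Kwabena's private memory; Solenne can't hear it → meta-diegetic.
Afterwards: Kwabena is now producing it live on an acoustic guitar, in the room, and Solenne hears it → diegetic.

meta-diegetic, diegetic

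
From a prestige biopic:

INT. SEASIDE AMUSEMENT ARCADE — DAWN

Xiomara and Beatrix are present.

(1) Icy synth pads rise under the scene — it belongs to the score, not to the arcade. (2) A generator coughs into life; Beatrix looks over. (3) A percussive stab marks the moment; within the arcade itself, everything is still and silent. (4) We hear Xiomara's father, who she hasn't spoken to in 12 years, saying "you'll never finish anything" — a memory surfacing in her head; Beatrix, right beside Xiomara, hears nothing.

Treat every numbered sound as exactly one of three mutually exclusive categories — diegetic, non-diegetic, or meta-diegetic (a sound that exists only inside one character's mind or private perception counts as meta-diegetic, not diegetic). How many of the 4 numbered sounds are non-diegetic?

2

(1) score with no on-screen or off-screen source; it exists for the audience alone → non-diegetic.
(2) is diegetic: the sound comes from a generator physically present in the location.
(3) an editorial stinger — it belongs to the cut, not the story world → non-diegetic.
(4) is meta-diegetic: a remembered line, private to Xiomara — not present in the room, not audible to Beatrix.
Non-diegetic: (1), (3) — that's 2.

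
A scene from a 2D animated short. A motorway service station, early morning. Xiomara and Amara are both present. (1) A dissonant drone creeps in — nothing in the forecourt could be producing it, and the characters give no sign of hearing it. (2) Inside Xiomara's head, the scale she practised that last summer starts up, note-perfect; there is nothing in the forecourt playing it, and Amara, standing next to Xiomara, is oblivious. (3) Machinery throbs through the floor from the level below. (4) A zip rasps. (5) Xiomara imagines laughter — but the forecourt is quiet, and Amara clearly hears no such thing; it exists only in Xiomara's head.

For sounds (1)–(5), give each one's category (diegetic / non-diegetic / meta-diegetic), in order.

non-diegetic, meta-diegetic, diegetic, diegetic, meta-diegetic

(1) score with no on-screen or off-screen source; it exists for the audience alone → non-diegetic.
(2) is meta-diegetic: it lives in Xiomara's subjectivity, not in the forecourt.
(3) ambient/room sound belonging to the story's physical space → diegetic.
(4) the sound comes from a zip physically present in the location → diegetic.
Sound (5): subjective to Xiomara: the forecourt is silent and Amara hears nothing, so meta-diegetic.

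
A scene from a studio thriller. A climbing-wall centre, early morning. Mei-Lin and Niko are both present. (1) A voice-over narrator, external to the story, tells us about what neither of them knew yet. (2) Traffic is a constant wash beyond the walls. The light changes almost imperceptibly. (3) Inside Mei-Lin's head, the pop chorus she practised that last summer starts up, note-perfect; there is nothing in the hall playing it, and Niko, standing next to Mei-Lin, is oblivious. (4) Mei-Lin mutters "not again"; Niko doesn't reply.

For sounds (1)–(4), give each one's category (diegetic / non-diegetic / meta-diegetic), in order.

non-diegetic, diegetic, meta-diegetic, diegetic

(1) is non-diegetic: the narrator exists outside the story world, addressing only the audience.
Sound (2): ambient/room sound belonging to the story's physical space, so diegetic.
(3) the music is a memory playing inside Mei-Lin's mind alone; no real-world source, Niko can't hear it → meta-diegetic.
Sound (4): Mei-Lin is a character speaking aloud in the scene, so diegetic.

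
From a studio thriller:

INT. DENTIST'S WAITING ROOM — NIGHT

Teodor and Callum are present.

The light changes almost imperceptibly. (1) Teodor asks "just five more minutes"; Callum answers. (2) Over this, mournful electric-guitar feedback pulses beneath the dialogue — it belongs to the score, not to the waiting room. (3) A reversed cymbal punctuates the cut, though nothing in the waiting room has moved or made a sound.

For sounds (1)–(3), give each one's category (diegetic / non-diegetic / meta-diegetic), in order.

(1) is diegetic: Teodor is a character speaking aloud in the scene.
Sound (2): score with no on-screen or off-screen source; it exists for the audience alone, so non-diegetic.
Sound (3): nothing in the scene produces it; it's an accent added for the audience, so non-diegetic.

diegetic, non-diegetic, non-diegetic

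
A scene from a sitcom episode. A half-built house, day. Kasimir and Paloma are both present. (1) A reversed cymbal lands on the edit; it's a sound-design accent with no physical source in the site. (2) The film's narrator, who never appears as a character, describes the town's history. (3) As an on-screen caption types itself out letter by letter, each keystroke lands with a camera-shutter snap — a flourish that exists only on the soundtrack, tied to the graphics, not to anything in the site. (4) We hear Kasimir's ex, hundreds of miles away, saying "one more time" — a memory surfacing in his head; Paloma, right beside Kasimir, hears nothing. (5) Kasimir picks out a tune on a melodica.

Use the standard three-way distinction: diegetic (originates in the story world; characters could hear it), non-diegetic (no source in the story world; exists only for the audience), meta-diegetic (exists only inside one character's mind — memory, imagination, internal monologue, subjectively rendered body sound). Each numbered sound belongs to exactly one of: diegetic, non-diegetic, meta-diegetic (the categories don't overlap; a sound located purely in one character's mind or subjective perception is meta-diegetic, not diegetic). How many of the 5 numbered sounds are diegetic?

(1) it's a sound-design accent with no in-world source; no one in the scene can hear it → non-diegetic.
(2) commentary laid over the scene from outside the fiction → non-diegetic.
(3) is non-diegetic: sound married to a title/caption — outside the diegesis by definition.
(4) is meta-diegetic: it's Kasimir's recollection rendered as sound; the other character can't hear it.
Sound (5): a character is playing a melodica on screen, so diegetic.
Diegetic: (5) — that's 1.

1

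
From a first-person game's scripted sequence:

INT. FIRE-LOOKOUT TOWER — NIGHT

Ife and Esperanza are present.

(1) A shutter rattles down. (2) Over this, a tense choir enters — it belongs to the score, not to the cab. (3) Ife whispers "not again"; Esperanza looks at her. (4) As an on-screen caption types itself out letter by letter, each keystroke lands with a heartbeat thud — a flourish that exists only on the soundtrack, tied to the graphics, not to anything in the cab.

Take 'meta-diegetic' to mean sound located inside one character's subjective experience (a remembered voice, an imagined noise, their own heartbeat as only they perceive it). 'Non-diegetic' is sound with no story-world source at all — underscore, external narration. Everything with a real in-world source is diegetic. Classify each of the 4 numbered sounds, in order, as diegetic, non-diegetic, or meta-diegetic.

diegetic, non-diegetic, diegetic, non-diegetic

(1) a shutter is a real object/event in the scene's world → diegetic.
(2) score with no on-screen or off-screen source; it exists for the audience alone → non-diegetic.
(3) is diegetic: spoken by a character present in the story world.
Sound (4): it accompanies on-screen graphics, not anything inside the story world, so non-diegetic.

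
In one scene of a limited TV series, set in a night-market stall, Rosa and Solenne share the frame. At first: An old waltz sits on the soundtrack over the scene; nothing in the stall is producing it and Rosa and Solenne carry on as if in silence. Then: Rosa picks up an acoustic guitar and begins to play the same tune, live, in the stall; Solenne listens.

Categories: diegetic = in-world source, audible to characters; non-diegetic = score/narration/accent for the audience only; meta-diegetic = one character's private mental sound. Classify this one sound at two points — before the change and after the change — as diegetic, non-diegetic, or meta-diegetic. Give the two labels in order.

non-diegetic, diegetic

Before the change: no in-world source exists and no character can hear it — underscore → non-diegetic.
After the change: an acoustic guitar is now a real source in the story world and the characters hear it → diegetic.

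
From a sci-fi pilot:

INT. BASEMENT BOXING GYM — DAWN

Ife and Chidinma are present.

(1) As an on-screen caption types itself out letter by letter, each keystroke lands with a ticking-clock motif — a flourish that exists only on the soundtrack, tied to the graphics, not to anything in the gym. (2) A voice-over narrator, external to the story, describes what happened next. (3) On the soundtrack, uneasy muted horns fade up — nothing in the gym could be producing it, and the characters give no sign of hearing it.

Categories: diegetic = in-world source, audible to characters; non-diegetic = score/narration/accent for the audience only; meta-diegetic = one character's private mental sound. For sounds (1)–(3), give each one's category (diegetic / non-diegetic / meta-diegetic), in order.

non-diegetic, non-diegetic, non-diegetic

Sound (1): sound married to a title/caption — outside the diegesis by definition, so non-diegetic.
(2) commentary laid over the scene from outside the fiction → non-diegetic.
Sound (3): it has no source in the story world and no character can hear it — it's underscore, so non-diegetic.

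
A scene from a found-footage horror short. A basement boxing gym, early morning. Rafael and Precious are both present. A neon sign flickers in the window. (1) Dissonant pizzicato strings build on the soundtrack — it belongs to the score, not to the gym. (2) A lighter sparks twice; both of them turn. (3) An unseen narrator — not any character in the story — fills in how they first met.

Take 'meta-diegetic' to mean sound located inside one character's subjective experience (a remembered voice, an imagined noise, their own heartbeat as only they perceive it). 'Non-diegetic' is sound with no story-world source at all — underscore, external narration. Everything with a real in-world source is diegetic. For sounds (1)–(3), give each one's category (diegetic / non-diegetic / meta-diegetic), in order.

non-diegetic, diegetic, non-diegetic

(1) is non-diegetic: nothing in the gym produces it and the characters don't hear it — pure soundtrack.
(2) is diegetic: a lighter is a real object/event in the scene's world.
(3) is non-diegetic: the narrator exists outside the story world, addressing only the audience.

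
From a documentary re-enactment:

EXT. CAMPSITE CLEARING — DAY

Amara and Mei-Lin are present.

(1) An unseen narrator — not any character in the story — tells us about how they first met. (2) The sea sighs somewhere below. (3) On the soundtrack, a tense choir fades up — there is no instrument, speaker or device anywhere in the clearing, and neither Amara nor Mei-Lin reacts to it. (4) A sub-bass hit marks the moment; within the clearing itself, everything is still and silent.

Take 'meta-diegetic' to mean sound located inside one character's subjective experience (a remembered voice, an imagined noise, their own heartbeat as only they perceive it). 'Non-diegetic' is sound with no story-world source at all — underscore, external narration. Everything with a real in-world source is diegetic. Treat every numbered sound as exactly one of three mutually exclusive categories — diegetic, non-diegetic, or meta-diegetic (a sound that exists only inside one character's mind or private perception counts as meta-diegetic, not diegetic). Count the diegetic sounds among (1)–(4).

1

(1) is non-diegetic: external voice-over — not a character, not heard by anyone in the scene.
(2) is diegetic: the sea is part of the location's real environment.
(3) score with no on-screen or off-screen source; it exists for the audience alone → non-diegetic.
Sound (4): nothing in the scene produces it; it's an accent added for the audience, so non-diegetic.
So 1 of the 4 is diegetic: (2).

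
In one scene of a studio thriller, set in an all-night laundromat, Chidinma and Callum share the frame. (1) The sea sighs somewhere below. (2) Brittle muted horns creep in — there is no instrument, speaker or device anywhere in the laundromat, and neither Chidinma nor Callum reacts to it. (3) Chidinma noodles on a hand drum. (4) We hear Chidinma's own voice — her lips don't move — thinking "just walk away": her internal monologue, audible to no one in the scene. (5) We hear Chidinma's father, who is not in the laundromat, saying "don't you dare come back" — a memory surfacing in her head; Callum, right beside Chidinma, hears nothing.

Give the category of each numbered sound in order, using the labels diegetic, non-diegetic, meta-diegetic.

diegetic, non-diegetic, diegetic, meta-diegetic, meta-diegetic

(1) ambient/room sound belonging to the story's physical space → diegetic.
(2) score with no on-screen or off-screen source; it exists for the audience alone → non-diegetic.
(3) is diegetic: the instrument and the performer are both in the scene.
(4) internal monologue — inside Chidinma's mind, not spoken into the scene → meta-diegetic.
Sound (5): a remembered line, private to Chidinma — not present in the room, not audible to Callum, so meta-diegetic.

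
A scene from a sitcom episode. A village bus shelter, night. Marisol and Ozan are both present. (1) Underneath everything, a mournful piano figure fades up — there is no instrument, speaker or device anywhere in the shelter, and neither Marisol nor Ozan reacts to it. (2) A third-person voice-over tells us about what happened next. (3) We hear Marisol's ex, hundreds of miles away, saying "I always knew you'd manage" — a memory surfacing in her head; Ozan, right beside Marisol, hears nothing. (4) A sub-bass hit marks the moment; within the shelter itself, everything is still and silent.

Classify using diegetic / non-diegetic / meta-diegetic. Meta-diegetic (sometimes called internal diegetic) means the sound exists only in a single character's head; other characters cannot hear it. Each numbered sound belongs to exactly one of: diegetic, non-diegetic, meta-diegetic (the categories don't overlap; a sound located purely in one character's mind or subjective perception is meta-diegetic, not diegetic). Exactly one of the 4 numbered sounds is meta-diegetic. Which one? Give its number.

Sound (1): score with no on-screen or off-screen source; it exists for the audience alone, so non-diegetic.
(2) the narrator exists outside the story world, addressing only the audience → non-diegetic.
Sound (3): a remembered line, private to Marisol — not present in the room, not audible to Ozan, so meta-diegetic.
(4) is non-diegetic: it's a sound-design accent with no in-world source; no one in the scene can hear it.
Only (3) is meta-diegetic.

3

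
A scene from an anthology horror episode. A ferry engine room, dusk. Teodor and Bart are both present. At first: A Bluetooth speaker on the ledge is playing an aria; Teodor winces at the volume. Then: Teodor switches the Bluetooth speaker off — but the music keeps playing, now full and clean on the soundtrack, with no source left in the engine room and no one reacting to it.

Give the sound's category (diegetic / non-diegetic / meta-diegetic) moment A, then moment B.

Moment A: a Bluetooth speaker is a real in-scene source and Teodor reacts to it → diegetic.
Moment B: there is no longer any in-world source and no one can hear it — it has become underscore → non-diegetic.

diegetic, non-diegetic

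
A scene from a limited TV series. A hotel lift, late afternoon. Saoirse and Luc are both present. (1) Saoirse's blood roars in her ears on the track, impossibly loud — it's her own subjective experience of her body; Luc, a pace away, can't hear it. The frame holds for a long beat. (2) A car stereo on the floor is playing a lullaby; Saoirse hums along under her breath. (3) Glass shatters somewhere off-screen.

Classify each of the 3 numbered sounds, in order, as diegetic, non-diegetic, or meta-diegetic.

meta-diegetic, diegetic, diegetic

(1) a subjective body sound — Saoirse's private perception, inaudible to Luc → meta-diegetic.
(2) a car stereo is a physical source in the scene and Saoirse reacts to it → diegetic.
(3) glass is a real object/event in the scene's world → diegetic.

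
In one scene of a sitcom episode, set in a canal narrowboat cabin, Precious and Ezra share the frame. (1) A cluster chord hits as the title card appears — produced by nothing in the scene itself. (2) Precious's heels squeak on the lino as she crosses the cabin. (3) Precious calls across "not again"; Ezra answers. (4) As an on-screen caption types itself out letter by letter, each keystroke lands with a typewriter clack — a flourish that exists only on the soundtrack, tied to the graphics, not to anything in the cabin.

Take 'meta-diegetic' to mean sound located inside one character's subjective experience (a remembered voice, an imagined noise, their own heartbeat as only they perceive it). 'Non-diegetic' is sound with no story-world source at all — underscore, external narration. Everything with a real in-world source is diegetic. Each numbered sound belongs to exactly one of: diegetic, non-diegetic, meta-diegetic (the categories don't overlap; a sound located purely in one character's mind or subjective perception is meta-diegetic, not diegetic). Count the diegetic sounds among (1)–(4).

2

Sound (1): an editorial stinger — it belongs to the cut, not the story world, so non-diegetic.
(2) is diegetic: Precious's footsteps are produced in the story world.
Sound (3): Precious is a character speaking aloud in the scene, so diegetic.
(4) is non-diegetic: it accompanies on-screen graphics, not anything inside the story world.
So 2 of the 4 are diegetic: (2), (3).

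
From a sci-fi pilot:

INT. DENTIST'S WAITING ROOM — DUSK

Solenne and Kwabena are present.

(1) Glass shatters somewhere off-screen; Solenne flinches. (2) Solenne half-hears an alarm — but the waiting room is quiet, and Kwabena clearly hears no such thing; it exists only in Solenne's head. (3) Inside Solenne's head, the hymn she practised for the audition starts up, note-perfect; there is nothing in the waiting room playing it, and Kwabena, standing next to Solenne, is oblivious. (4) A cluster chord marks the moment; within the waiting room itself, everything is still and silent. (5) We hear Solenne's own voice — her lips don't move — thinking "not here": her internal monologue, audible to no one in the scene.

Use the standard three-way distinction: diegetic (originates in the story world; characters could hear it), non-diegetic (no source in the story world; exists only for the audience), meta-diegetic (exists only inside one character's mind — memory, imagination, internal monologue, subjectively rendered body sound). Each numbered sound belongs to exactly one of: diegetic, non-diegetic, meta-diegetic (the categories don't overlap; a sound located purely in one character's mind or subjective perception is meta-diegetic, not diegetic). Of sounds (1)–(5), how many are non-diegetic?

1

Sound (1): glass is a real object/event in the scene's world, so diegetic.
Sound (2): the sound is imagined by Solenne; nothing in the story world is producing it and Kwabena can't hear it, so meta-diegetic.
Sound (3): it lives in Solenne's subjectivity, not in the waiting room, so meta-diegetic.
Sound (4): an editorial stinger — it belongs to the cut, not the story world, so non-diegetic.
(5) it's Solenne's unspoken thought, heard only by the audience via her subjectivity → meta-diegetic.
Non-diegetic: (4) — that's 1.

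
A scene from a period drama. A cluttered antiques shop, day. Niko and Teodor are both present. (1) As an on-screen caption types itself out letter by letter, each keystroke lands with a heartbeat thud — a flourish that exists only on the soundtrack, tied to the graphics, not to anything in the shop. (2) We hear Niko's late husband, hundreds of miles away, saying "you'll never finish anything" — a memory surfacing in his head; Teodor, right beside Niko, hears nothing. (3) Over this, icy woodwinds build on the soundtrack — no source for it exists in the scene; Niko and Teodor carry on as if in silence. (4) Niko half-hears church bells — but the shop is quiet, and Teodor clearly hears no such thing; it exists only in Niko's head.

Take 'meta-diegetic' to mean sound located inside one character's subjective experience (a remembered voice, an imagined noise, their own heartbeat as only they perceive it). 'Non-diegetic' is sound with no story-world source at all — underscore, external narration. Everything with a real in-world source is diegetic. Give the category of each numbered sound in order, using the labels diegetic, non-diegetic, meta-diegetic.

non-diegetic, meta-diegetic, non-diegetic, meta-diegetic

(1) the caption isn't part of the story world, so neither is the sound tied to it → non-diegetic.
Sound (2): it's Niko's recollection rendered as sound; the other character can't hear it, so meta-diegetic.
(3) it has no source in the story world and no character can hear it — it's underscore → non-diegetic.
(4) is meta-diegetic: subjective to Niko: the shop is silent and Teodor hears nothing.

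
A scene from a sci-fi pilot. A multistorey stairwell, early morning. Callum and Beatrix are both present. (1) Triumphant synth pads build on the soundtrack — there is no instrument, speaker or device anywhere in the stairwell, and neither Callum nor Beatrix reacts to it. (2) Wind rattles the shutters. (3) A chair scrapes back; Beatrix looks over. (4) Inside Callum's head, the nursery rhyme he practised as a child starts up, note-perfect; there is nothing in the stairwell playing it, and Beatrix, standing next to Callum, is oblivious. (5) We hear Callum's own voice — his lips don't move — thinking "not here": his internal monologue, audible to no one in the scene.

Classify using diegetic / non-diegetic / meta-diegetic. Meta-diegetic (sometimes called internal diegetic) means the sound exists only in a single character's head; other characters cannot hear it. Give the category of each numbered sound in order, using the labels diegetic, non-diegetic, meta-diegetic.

non-diegetic, diegetic, diegetic, meta-diegetic, meta-diegetic

(1) it has no source in the story world and no character can hear it — it's underscore → non-diegetic.
Sound (2): ambient/room sound belonging to the story's physical space, so diegetic.
(3) a chair is a real object/event in the scene's world → diegetic.
(4) the music is a memory playing inside Callum's mind alone; no real-world source, Beatrix can't hear it → meta-diegetic.
Sound (5): Callum's thought-voice: a private mental sound no other character can hear, so meta-diegetic.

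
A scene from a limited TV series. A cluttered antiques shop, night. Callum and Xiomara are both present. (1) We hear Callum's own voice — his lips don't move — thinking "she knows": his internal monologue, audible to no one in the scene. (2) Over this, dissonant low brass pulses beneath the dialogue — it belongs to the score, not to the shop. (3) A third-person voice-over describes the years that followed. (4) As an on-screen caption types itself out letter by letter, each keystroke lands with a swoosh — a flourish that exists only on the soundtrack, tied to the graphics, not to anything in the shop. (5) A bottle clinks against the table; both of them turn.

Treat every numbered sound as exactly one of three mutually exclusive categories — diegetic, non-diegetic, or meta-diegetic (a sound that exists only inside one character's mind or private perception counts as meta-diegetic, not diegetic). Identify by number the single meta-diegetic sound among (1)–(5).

(1) is meta-diegetic: it's Callum's unspoken thought, heard only by the audience via his subjectivity.
(2) is non-diegetic: it has no source in the story world and no character can hear it — it's underscore.
Sound (3): external voice-over — not a character, not heard by anyone in the scene, so non-diegetic.
(4) the caption isn't part of the story world, so neither is the sound tied to it → non-diegetic.
(5) a bottle is a real object/event in the scene's world → diegetic.
Only (1) is meta-diegetic.

1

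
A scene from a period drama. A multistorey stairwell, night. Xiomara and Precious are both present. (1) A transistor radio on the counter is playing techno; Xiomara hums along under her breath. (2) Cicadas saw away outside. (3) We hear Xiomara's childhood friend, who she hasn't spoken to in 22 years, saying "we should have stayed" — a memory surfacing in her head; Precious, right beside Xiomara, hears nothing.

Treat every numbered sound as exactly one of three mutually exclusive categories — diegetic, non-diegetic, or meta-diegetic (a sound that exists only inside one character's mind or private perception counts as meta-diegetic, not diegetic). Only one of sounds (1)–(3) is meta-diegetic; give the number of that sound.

3

(1) a transistor radio is a physical source in the scene and Xiomara reacts to it → diegetic.
Sound (2): cicadas is part of the location's real environment, so diegetic.
Sound (3): it's Xiomara's recollection rendered as sound; the other character can't hear it, so meta-diegetic.
Only (3) is meta-diegetic.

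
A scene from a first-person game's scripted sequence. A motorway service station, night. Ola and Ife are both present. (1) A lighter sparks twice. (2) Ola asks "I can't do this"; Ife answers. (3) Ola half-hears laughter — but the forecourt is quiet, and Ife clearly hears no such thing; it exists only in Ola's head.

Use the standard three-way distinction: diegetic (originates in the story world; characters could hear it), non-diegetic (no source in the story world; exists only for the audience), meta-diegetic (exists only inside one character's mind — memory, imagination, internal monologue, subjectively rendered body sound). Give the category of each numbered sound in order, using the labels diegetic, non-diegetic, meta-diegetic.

diegetic, diegetic, meta-diegetic

Sound (1): the sound comes from a lighter physically present in the location, so diegetic.
(2) is diegetic: spoken by a character present in the story world.
Sound (3): the sound is imagined by Ola; nothing in the story world is producing it and Ife can't hear it, so meta-diegetic.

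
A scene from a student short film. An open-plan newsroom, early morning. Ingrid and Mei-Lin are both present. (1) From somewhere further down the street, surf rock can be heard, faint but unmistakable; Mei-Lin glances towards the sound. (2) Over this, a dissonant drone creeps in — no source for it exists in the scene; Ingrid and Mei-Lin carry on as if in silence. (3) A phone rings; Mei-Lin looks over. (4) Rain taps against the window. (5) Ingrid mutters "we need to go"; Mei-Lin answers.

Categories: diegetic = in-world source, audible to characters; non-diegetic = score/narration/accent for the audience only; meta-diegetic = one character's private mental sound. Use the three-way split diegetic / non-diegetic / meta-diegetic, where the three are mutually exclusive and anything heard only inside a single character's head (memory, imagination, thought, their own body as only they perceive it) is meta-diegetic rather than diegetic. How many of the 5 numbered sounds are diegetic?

4

(1) off-screen diegetic: the source is out of frame but still in the story's space → diegetic.
Sound (2): score with no on-screen or off-screen source; it exists for the audience alone, so non-diegetic.
(3) a phone is a real object/event in the scene's world → diegetic.
(4) ambient/room sound belonging to the story's physical space → diegetic.
(5) on-screen dialogue — Ingrid speaks and Mei-Lin is there to hear → diegetic.
So 4 of the 5 are diegetic: (1), (3), (4), (5).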